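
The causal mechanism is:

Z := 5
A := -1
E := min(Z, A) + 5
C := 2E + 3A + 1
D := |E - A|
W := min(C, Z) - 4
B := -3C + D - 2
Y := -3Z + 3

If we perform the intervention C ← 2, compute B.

The intervention breaks the incoming arrows to C: C := 2E + 3A + 1 no longer applies, and C = 2.
E = min(Z, A) + 5  [with Z=5, A=-1]  = 4
D = |E - A|  [with E=4, A=-1]  = 5
B = -3C + D - 2  [with C=2, D=5]  = -3

-3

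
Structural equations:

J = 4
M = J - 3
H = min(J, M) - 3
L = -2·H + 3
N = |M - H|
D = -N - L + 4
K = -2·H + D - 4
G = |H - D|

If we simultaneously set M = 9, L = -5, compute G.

0

Setting M = 9, L = -5 by intervention discards those variables' equations.
H = min(J, M) - 3  [with J=4, M=9]  = 1
N = |M - H|  [with M=9, H=1]  = 8
D = -N - L + 4  [with N=8, L=-5]  = 1
G = |H - D|  [with H=1, D=1]  = 0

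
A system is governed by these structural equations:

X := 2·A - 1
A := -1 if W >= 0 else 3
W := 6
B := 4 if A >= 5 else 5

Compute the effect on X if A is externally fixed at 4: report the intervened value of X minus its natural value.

10

The intervention breaks the incoming arrows to A: A := -1 if W >= 0 else 3 no longer applies, and A = 4.
X = 2·A - 1  [with A=4]  = 7
Without intervention: A = -1 if W >= 0 else 3  [with W=6]  = -1; X = 2·A - 1  [with A=-1]  = -3.
Change = 7 − (-3) = 10.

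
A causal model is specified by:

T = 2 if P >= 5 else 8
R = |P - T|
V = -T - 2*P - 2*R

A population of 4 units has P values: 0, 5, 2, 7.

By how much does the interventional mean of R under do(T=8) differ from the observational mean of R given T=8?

The intervention sets T=8 in all 4 units regardless of P. Recomputing R per unit gives 8, 3, 6, 1; average 4.5.
Conditioning on T=8 selects the 2 unit(s) with P ∈ {0, 2}. Their R values: 8, 6. Mean = 7.
Difference = 4.5 − 7 = -2.5.

-2.5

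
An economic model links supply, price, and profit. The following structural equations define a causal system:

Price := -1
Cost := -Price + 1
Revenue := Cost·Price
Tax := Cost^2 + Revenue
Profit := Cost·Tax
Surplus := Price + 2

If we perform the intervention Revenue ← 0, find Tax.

The intervention breaks the incoming arrows to Revenue: Revenue := Cost·Price no longer applies, and Revenue = 0.
Cost = -Price + 1  [with Price=-1]  = 2
Tax = Cost^2 + Revenue  [with Cost=2, Revenue=0]  = 4

4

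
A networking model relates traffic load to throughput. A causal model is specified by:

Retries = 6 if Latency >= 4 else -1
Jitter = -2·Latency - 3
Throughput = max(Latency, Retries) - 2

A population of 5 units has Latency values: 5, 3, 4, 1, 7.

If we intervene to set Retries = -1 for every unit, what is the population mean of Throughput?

2

do(Retries=-1) breaks Retries's dependence on Latency. With Retries=-1 fixed, Throughput across the units is 3, 1, 2, -1, 5, mean 2.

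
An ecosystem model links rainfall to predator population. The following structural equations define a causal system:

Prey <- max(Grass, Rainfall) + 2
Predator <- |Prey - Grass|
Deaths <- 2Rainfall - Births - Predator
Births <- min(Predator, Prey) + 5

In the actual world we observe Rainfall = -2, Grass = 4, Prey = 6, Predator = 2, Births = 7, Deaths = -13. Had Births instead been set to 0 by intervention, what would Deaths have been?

-6

The intervention breaks the incoming arrows to Births: Births <- min(Predator, Prey) + 5 no longer applies, and Births = 0.
Prey = max(Grass, Rainfall) + 2  [with Grass=4, Rainfall=-2]  = 6
Predator = |Prey - Grass|  [with Prey=6, Grass=4]  = 2
Deaths = 2Rainfall - Births - Predator  [with Rainfall=-2, Births=0, Predator=2]  = -6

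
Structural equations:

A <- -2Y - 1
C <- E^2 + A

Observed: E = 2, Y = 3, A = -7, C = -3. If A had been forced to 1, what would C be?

5

The intervention breaks the incoming arrows to A: A <- -2Y - 1 no longer applies, and A = 1.
C = E^2 + A  [with E=2, A=1]  = 5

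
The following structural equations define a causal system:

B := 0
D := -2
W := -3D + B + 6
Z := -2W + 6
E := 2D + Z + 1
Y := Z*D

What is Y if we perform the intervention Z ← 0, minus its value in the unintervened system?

-36

Under do(Z=0), the mechanism Z := -2W + 6 is discarded; Z is fixed at 0.
Y = Z*D  [with Z=0, D=-2]  = 0
Without intervention: W = -3D + B + 6  [with D=-2, B=0]  = 12; Z = -2W + 6  [with W=12]  = -18; Y = Z*D  [with Z=-18, D=-2]  = 36.
Change = 0 − 36 = -36.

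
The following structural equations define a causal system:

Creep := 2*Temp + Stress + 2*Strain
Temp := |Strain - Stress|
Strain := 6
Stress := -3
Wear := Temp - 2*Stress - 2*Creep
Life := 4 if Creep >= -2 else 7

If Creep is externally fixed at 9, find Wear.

Intervening sets Creep = 9 and removes its equation (Creep := 2*Temp + Stress + 2*Strain).
Temp = |Strain - Stress|  [with Strain=6, Stress=-3]  = 9
Wear = Temp - 2*Stress - 2*Creep  [with Temp=9, Stress=-3, Creep=9]  = -3

-3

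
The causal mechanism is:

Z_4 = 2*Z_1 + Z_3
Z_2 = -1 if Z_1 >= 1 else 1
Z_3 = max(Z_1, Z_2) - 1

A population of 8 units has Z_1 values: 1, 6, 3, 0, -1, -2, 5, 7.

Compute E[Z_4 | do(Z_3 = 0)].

Under do(Z_3=0), Z_3's equation is replaced by Z_3=0 for every unit. Per-unit Z_4: 2, 12, 6, 0, -2, -4, 10, 14. Mean = 4.75.

4.75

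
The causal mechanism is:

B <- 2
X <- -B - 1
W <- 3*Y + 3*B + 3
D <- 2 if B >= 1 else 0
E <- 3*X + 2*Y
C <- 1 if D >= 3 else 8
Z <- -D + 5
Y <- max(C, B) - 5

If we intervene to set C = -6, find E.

do(C=-6) replaces the equation C <- 1 if D >= 3 else 8 with the constant C = -6.
X = -B - 1  [with B=2]  = -3
Y = max(C, B) - 5  [with C=-6, B=2]  = -3
E = 3*X + 2*Y  [with X=-3, Y=-3]  = -15

-15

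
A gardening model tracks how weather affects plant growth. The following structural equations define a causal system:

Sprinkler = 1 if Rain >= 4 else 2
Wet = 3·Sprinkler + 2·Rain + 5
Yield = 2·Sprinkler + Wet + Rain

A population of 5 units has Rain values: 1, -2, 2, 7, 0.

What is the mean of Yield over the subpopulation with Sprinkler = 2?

E[Yield|Sprinkler=2] averages over only the 4 units with Sprinkler=2 (Rain = 1, -2, 2, 0): Yield = 18, 9, 21, 15, mean 15.75.

15.75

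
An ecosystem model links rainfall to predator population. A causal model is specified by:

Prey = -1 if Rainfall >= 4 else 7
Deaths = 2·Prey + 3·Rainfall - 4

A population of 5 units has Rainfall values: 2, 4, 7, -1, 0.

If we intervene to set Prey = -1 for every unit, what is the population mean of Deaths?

1.2

The intervention sets Prey=-1 in all 5 units regardless of Rainfall. Recomputing Deaths per unit gives 0, 6, 15, -9, -6; average 1.2.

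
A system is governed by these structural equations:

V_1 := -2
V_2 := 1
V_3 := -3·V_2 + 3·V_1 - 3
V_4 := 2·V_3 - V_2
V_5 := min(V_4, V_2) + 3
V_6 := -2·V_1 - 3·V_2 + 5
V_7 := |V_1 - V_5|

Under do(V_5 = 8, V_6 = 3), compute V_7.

10

Under do(V_5 = 8, V_6 = 3), each intervened variable's structural equation is replaced by its fixed value.
V_7 = |V_1 - V_5|  [with V_1=-2, V_5=8]  = 10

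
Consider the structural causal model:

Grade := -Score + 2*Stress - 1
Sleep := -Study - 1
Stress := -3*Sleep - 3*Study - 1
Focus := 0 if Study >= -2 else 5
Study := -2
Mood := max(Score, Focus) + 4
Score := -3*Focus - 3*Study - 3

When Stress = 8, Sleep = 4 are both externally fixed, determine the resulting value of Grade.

The joint intervention fixes Stress = 8, Sleep = 4, removing each variable's own equation.
Focus = 0 if Study >= -2 else 5  [with Study=-2]  = 0
Score = -3*Focus - 3*Study - 3  [with Focus=0, Study=-2]  = 3
Grade = -Score + 2*Stress - 1  [with Score=3, Stress=8]  = 12

12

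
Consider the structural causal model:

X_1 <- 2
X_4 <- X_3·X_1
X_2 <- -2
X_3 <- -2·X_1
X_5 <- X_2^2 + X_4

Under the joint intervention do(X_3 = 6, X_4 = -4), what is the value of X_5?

Setting X_3 = 6, X_4 = -4 by intervention discards those variables' equations.
X_5 = X_2^2 + X_4  [with X_2=-2, X_4=-4]  = 0

0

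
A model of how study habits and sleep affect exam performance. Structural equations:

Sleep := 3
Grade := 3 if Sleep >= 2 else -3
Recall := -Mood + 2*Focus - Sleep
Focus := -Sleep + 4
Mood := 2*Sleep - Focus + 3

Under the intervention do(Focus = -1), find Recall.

-15

Under do(Focus=-1), the mechanism Focus := -Sleep + 4 is discarded; Focus is fixed at -1.
Mood = 2*Sleep - Focus + 3  [with Sleep=3, Focus=-1]  = 10
Recall = -Mood + 2*Focus - Sleep  [with Mood=10, Focus=-1, Sleep=3]  = -15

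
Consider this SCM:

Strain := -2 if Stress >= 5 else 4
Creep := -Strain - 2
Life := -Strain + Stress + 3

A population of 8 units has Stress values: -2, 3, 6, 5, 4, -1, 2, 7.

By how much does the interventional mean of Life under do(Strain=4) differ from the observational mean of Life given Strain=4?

1.8

do(Strain=4) breaks Strain's dependence on Stress. With Strain=4 fixed, Life across the units is -3, 2, 5, 4, 3, -2, 1, 6, mean 2.
E[Life|Strain=4] averages over only the 5 units with Strain=4 (Stress = -2, 3, 4, -1, 2): Life = -3, 2, 3, -2, 1, mean 0.2.
Difference = 2 − 0.2 = 1.8.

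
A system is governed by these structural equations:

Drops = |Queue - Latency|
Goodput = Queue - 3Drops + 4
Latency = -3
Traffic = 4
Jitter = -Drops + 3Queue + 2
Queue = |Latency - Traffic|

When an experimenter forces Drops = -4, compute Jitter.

Intervening sets Drops = -4 and removes its equation (Drops = |Queue - Latency|).
Queue = |Latency - Traffic|  [with Latency=-3, Traffic=4]  = 7
Jitter = -Drops + 3Queue + 2  [with Drops=-4, Queue=7]  = 27

27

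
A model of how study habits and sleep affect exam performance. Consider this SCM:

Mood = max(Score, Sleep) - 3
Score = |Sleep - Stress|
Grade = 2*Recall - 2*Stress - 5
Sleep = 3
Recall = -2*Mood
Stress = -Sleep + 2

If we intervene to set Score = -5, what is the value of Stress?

Under do(Score=-5), the mechanism Score = |Sleep - Stress| is discarded; Score is fixed at -5.
Since Stress is not a descendant of the intervened variable, it is unaffected.
Stress = -Sleep + 2  [with Sleep=3]  = -1

-1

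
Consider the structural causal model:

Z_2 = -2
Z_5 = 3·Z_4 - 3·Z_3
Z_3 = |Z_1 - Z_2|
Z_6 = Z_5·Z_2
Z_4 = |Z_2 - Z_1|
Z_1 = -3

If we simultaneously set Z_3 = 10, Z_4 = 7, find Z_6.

18

Setting Z_3 = 10, Z_4 = 7 by intervention discards those variables' equations.
Z_5 = 3·Z_4 - 3·Z_3  [with Z_4=7, Z_3=10]  = -9
Z_6 = Z_5·Z_2  [with Z_5=-9, Z_2=-2]  = 18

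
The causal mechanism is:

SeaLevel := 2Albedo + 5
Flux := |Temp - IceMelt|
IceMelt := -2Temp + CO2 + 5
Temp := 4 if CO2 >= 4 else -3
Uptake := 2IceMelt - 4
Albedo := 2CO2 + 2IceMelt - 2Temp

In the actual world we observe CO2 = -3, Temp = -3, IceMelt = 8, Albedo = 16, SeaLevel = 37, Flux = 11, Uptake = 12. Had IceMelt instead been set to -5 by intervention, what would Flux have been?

2

The intervention breaks the incoming arrows to IceMelt: IceMelt := -2Temp + CO2 + 5 no longer applies, and IceMelt = -5.
Temp = 4 if CO2 >= 4 else -3  [with CO2=-3]  = -3
Flux = |Temp - IceMelt|  [with Temp=-3, IceMelt=-5]  = 2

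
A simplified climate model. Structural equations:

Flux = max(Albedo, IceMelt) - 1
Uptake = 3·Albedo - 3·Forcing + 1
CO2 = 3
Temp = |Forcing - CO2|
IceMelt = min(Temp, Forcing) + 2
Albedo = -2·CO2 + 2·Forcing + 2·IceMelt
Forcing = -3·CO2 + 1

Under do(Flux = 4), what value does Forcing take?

do(Flux=4) replaces the equation Flux = max(Albedo, IceMelt) - 1 with the constant Flux = 4.
Forcing is not downstream of the intervention, so its value is determined by the original equations.
Forcing = -3·CO2 + 1  [with CO2=3]  = -8

-8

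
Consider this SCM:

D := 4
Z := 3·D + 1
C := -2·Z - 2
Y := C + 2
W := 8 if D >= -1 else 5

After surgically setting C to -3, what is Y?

-1

The intervention breaks the incoming arrows to C: C := -2·Z - 2 no longer applies, and C = -3.
Y = C + 2  [with C=-3]  = -1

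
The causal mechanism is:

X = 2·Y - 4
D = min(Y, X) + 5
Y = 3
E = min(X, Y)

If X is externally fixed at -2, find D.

Under do(X=-2), the mechanism X = 2·Y - 4 is discarded; X is fixed at -2.
D = min(Y, X) + 5  [with Y=3, X=-2]  = 3

3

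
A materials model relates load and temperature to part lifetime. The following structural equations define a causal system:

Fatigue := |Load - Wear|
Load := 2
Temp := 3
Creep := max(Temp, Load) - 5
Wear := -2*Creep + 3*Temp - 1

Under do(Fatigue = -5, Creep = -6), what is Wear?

20

Under do(Fatigue = -5, Creep = -6), each intervened variable's structural equation is replaced by its fixed value.
Wear = -2*Creep + 3*Temp - 1  [with Creep=-6, Temp=3]  = 20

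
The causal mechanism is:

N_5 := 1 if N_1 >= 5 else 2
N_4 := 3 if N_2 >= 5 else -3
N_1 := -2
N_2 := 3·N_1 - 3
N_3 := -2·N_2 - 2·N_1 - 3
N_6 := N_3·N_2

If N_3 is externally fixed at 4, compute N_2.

Under do(N_3=4), the mechanism N_3 := -2·N_2 - 2·N_1 - 3 is discarded; N_3 is fixed at 4.
Since N_2 is not a descendant of the intervened variable, it is unaffected.
N_2 = 3·N_1 - 3  [with N_1=-2]  = -9

-9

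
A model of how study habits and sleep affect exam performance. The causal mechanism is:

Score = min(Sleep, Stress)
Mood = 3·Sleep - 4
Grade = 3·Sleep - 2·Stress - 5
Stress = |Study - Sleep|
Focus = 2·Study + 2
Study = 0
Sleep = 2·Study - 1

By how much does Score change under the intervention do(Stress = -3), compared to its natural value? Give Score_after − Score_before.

-2

do(Stress=-3) replaces the equation Stress = |Study - Sleep| with the constant Stress = -3.
Sleep = 2·Study - 1  [with Study=0]  = -1
Score = min(Sleep, Stress)  [with Sleep=-1, Stress=-3]  = -3
Without intervention: Sleep = 2·Study - 1  [with Study=0]  = -1; Stress = |Study - Sleep|  [with Study=0, Sleep=-1]  = 1; Score = min(Sleep, Stress)  [with Sleep=-1, Stress=1]  = -1.
Change = -3 − (-1) = -2.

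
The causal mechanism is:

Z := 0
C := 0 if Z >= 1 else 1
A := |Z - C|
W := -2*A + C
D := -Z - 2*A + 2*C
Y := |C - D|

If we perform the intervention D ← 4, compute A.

1

do(D=4) replaces the equation D := -Z - 2*A + 2*C with the constant D = 4.
A is not downstream of the intervention, so its value is determined by the original equations.
C = 0 if Z >= 1 else 1  [with Z=0]  = 1
A = |Z - C|  [with Z=0, C=1]  = 1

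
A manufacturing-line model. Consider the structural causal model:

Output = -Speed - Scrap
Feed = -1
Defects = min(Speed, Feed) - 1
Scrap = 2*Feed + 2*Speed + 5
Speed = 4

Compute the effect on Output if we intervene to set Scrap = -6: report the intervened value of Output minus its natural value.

Intervening sets Scrap = -6 and removes its equation (Scrap = 2*Feed + 2*Speed + 5).
Output = -Speed - Scrap  [with Speed=4, Scrap=-6]  = 2
Without intervention: Scrap = 2*Feed + 2*Speed + 5  [with Feed=-1, Speed=4]  = 11; Output = -Speed - Scrap  [with Speed=4, Scrap=11]  = -15.
Change = 2 − (-15) = 17.

17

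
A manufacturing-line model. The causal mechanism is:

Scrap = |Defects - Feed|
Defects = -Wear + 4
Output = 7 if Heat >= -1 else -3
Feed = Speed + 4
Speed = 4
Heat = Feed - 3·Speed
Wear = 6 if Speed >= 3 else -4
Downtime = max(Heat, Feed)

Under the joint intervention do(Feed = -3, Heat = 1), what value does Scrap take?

Under do(Feed = -3, Heat = 1), each intervened variable's structural equation is replaced by its fixed value.
Wear = 6 if Speed >= 3 else -4  [with Speed=4]  = 6
Defects = -Wear + 4  [with Wear=6]  = -2
Scrap = |Defects - Feed|  [with Defects=-2, Feed=-3]  = 1

1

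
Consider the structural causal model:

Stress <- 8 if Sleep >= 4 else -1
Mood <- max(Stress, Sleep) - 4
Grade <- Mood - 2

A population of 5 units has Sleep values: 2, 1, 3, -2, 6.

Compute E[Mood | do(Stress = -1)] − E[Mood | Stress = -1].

0.95

do(Stress=-1) breaks Stress's dependence on Sleep. With Stress=-1 fixed, Mood across the units is -2, -3, -1, -5, 2, mean -1.8.
E[Mood|Stress=-1] averages over only the 4 units with Stress=-1 (Sleep = 2, 1, 3, -2): Mood = -2, -3, -1, -5, mean -2.75.
Difference = -1.8 − (-2.75) = 0.95.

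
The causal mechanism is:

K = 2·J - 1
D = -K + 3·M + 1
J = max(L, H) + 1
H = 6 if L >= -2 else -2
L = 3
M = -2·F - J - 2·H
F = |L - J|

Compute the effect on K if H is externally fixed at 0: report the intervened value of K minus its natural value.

-6

do(H=0) replaces the equation H = 6 if L >= -2 else -2 with the constant H = 0.
J = max(L, H) + 1  [with L=3, H=0]  = 4
K = 2·J - 1  [with J=4]  = 7
Without intervention: H = 6 if L >= -2 else -2  [with L=3]  = 6; J = max(L, H) + 1  [with L=3, H=6]  = 7; K = 2·J - 1  [with J=7]  = 13.
Change = 7 − 13 = -6.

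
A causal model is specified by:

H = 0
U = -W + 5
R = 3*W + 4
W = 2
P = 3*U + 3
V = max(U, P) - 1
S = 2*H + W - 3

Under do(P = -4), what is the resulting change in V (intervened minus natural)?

-9

Under do(P=-4), the mechanism P = 3*U + 3 is discarded; P is fixed at -4.
U = -W + 5  [with W=2]  = 3
V = max(U, P) - 1  [with U=3, P=-4]  = 2
Without intervention: U = -W + 5  [with W=2]  = 3; P = 3*U + 3  [with U=3]  = 12; V = max(U, P) - 1  [with U=3, P=12]  = 11.
Change = 2 − 11 = -9.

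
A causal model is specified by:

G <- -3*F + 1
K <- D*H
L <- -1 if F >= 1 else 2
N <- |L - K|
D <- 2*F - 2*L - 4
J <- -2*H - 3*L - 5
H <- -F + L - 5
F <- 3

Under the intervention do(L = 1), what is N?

1

do(L=1) replaces the equation L <- -1 if F >= 1 else 2 with the constant L = 1.
H = -F + L - 5  [with F=3, L=1]  = -7
D = 2*F - 2*L - 4  [with F=3, L=1]  = 0
K = D*H  [with D=0, H=-7]  = 0
N = |L - K|  [with L=1, K=0]  = 1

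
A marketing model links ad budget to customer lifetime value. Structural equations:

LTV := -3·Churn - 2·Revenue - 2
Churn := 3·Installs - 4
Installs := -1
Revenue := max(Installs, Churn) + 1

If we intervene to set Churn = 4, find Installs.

-1

Under do(Churn=4), the mechanism Churn := 3·Installs - 4 is discarded; Churn is fixed at 4.
Installs is not downstream of the intervention, so its value is determined by the original equations.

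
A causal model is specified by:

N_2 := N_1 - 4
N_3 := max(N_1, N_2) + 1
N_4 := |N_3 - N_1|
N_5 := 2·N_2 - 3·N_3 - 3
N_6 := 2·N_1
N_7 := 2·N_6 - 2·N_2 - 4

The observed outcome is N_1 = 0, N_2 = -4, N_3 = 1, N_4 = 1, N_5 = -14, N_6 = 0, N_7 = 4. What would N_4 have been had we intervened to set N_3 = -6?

The intervention breaks the incoming arrows to N_3: N_3 := max(N_1, N_2) + 1 no longer applies, and N_3 = -6.
N_4 = |N_3 - N_1|  [with N_3=-6, N_1=0]  = 6

6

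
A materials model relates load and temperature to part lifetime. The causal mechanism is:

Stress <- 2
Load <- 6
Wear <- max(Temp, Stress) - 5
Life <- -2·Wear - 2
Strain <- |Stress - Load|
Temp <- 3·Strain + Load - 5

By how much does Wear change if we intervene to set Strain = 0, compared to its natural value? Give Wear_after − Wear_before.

do(Strain=0) replaces the equation Strain <- |Stress - Load| with the constant Strain = 0.
Temp = 3·Strain + Load - 5  [with Strain=0, Load=6]  = 1
Wear = max(Temp, Stress) - 5  [with Temp=1, Stress=2]  = -3
Without intervention: Strain = |Stress - Load|  [with Stress=2, Load=6]  = 4; Temp = 3·Strain + Load - 5  [with Strain=4, Load=6]  = 13; Wear = max(Temp, Stress) - 5  [with Temp=13, Stress=2]  = 8.
Change = -3 − 8 = -11.

-11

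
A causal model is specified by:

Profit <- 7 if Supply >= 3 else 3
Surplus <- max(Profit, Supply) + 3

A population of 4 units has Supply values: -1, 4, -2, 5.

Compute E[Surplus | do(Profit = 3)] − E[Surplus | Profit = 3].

Under do(Profit=3), Profit's equation is replaced by Profit=3 for every unit. Per-unit Surplus: 6, 7, 6, 8. Mean = 6.75.
Observing Profit=3 restricts to units where Profit's equation naturally yields 3: Supply ∈ {-1, -2}. In that subpopulation Surplus = 6, 6, mean 6.
Difference = 6.75 − 6 = 0.75.

0.75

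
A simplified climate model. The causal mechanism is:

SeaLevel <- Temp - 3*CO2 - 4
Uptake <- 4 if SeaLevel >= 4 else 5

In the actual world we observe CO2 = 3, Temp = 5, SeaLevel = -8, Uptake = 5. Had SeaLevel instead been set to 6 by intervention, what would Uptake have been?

4

The intervention breaks the incoming arrows to SeaLevel: SeaLevel <- Temp - 3*CO2 - 4 no longer applies, and SeaLevel = 6.
Uptake = 4 if SeaLevel >= 4 else 5  [with SeaLevel=6]  = 4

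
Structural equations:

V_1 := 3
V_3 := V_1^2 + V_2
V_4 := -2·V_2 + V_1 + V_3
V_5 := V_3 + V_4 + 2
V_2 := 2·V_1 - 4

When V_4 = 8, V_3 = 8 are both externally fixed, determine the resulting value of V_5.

18

The joint intervention fixes V_4 = 8, V_3 = 8, removing each variable's own equation.
V_5 = V_3 + V_4 + 2  [with V_3=8, V_4=8]  = 18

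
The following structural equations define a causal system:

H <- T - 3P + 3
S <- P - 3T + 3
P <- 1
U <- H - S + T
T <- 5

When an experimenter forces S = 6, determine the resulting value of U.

do(S=6) replaces the equation S <- P - 3T + 3 with the constant S = 6.
H = T - 3P + 3  [with T=5, P=1]  = 5
U = H - S + T  [with H=5, S=6, T=5]  = 4

4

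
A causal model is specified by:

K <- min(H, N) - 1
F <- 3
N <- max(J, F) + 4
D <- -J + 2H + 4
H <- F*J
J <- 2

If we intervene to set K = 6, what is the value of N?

do(K=6) replaces the equation K <- min(H, N) - 1 with the constant K = 6.
Since N is not a descendant of the intervened variable, it is unaffected.
N = max(J, F) + 4  [with J=2, F=3]  = 7

7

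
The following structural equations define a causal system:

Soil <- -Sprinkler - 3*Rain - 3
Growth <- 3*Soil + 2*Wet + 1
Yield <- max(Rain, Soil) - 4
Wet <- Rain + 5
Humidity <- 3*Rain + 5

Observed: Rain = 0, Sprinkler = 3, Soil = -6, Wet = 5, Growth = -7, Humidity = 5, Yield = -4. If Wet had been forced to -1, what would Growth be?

-19

Intervening sets Wet = -1 and removes its equation (Wet <- Rain + 5).
Soil = -Sprinkler - 3*Rain - 3  [with Sprinkler=3, Rain=0]  = -6
Growth = 3*Soil + 2*Wet + 1  [with Soil=-6, Wet=-1]  = -19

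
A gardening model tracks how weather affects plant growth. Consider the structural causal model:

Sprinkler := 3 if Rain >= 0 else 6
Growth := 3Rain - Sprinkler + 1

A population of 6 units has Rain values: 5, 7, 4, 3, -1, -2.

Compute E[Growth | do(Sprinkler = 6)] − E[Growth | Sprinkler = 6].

The intervention sets Sprinkler=6 in all 6 units regardless of Rain. Recomputing Growth per unit gives 10, 16, 7, 4, -8, -11; average 3.
Conditioning on Sprinkler=6 selects the 2 unit(s) with Rain ∈ {-1, -2}. Their Growth values: -8, -11. Mean = -9.5.
Difference = 3 − (-9.5) = 12.5.

12.5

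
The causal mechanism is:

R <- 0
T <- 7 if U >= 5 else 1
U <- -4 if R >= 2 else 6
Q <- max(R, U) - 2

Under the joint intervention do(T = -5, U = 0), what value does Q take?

Setting T = -5, U = 0 by intervention discards those variables' equations.
Q = max(R, U) - 2  [with R=0, U=0]  = -2

-2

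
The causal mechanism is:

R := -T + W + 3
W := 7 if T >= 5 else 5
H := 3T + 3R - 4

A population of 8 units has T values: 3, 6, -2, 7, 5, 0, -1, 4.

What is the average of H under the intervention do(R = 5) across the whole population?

19.25

Every unit gets R=5 under the intervention. H values become 20, 29, 5, 32, 26, 11, 8, 23; E[H|do(R=5)] = 19.25.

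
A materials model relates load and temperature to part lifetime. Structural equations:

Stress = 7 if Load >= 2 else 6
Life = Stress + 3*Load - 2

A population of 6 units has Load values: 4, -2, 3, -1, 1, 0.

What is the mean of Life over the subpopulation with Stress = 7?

15.5

E[Life|Stress=7] averages over only the 2 units with Stress=7 (Load = 4, 3): Life = 17, 14, mean 15.5.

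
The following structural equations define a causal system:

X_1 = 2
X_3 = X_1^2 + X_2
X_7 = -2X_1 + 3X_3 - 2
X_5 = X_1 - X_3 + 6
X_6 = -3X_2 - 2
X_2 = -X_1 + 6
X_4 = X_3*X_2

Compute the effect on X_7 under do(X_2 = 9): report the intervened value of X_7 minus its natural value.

Under do(X_2=9), the mechanism X_2 = -X_1 + 6 is discarded; X_2 is fixed at 9.
X_3 = X_1^2 + X_2  [with X_1=2, X_2=9]  = 13
X_7 = -2X_1 + 3X_3 - 2  [with X_1=2, X_3=13]  = 33
Without intervention: X_2 = -X_1 + 6  [with X_1=2]  = 4; X_3 = X_1^2 + X_2  [with X_1=2, X_2=4]  = 8; X_7 = -2X_1 + 3X_3 - 2  [with X_1=2, X_3=8]  = 18.
Change = 33 − 18 = 15.

15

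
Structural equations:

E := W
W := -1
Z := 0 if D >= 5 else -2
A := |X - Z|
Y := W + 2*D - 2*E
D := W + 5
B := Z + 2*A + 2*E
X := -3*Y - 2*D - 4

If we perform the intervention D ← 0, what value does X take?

do(D=0) replaces the equation D := W + 5 with the constant D = 0.
E = W  [with W=-1]  = -1
Y = W + 2*D - 2*E  [with W=-1, D=0, E=-1]  = 1
X = -3*Y - 2*D - 4  [with Y=1, D=0]  = -7

-7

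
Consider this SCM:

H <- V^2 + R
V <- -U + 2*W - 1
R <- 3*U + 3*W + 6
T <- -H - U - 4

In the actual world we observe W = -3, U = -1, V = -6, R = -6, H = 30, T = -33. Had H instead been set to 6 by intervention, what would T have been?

-9

The intervention breaks the incoming arrows to H: H <- V^2 + R no longer applies, and H = 6.
T = -H - U - 4  [with H=6, U=-1]  = -9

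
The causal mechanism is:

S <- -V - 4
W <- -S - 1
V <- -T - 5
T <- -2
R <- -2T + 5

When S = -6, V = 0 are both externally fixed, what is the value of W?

Setting S = -6, V = 0 by intervention discards those variables' equations.
W = -S - 1  [with S=-6]  = 5

5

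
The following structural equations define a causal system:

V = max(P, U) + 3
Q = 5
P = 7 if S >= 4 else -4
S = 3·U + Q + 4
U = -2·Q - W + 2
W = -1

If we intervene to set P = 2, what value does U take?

-7

do(P=2) replaces the equation P = 7 if S >= 4 else -4 with the constant P = 2.
U is not downstream of the intervention, so its value is determined by the original equations.
U = -2·Q - W + 2  [with Q=5, W=-1]  = -7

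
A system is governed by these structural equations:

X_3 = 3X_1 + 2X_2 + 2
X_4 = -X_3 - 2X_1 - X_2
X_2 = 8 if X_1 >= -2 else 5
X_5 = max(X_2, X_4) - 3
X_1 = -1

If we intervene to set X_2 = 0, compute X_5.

0

do(X_2=0) replaces the equation X_2 = 8 if X_1 >= -2 else 5 with the constant X_2 = 0.
X_3 = 3X_1 + 2X_2 + 2  [with X_1=-1, X_2=0]  = -1
X_4 = -X_3 - 2X_1 - X_2  [with X_3=-1, X_1=-1, X_2=0]  = 3
X_5 = max(X_2, X_4) - 3  [with X_2=0, X_4=3]  = 0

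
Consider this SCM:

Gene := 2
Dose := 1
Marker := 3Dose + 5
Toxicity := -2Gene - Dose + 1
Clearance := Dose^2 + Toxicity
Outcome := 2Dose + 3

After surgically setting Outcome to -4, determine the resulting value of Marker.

do(Outcome=-4) replaces the equation Outcome := 2Dose + 3 with the constant Outcome = -4.
Marker is not downstream of the intervention, so its value is determined by the original equations.
Marker = 3Dose + 5  [with Dose=1]  = 8

8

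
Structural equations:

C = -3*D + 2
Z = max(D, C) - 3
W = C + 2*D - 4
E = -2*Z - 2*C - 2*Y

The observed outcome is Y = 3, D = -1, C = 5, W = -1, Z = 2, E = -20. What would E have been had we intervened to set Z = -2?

The intervention breaks the incoming arrows to Z: Z = max(D, C) - 3 no longer applies, and Z = -2.
C = -3*D + 2  [with D=-1]  = 5
E = -2*Z - 2*C - 2*Y  [with Z=-2, C=5, Y=3]  = -12

-12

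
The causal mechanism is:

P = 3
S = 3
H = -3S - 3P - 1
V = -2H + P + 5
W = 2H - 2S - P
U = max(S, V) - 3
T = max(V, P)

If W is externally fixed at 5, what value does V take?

The intervention breaks the incoming arrows to W: W = 2H - 2S - P no longer applies, and W = 5.
Since V is not a descendant of the intervened variable, it is unaffected.
H = -3S - 3P - 1  [with S=3, P=3]  = -19
V = -2H + P + 5  [with H=-19, P=3]  = 46

46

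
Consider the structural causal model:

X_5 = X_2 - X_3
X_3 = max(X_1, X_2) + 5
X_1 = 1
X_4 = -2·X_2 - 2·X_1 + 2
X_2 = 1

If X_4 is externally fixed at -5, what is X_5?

-5

Intervening sets X_4 = -5 and removes its equation (X_4 = -2·X_2 - 2·X_1 + 2).
No directed path runs from X_4 to X_5, so X_5 keeps its natural value.
X_3 = max(X_1, X_2) + 5  [with X_1=1, X_2=1]  = 6
X_5 = X_2 - X_3  [with X_2=1, X_3=6]  = -5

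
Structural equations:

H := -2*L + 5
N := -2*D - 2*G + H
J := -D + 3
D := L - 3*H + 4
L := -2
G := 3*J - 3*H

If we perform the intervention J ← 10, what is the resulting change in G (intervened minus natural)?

-54

Intervening sets J = 10 and removes its equation (J := -D + 3).
H = -2*L + 5  [with L=-2]  = 9
G = 3*J - 3*H  [with J=10, H=9]  = 3
Without intervention: H = -2*L + 5  [with L=-2]  = 9; D = L - 3*H + 4  [with L=-2, H=9]  = -25; J = -D + 3  [with D=-25]  = 28; G = 3*J - 3*H  [with J=28, H=9]  = 57.
Change = 3 − 57 = -54.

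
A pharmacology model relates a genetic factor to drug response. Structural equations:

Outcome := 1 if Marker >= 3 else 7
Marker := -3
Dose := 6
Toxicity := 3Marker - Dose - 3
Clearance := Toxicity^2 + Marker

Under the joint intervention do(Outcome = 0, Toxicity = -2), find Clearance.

1

Under do(Outcome = 0, Toxicity = -2), each intervened variable's structural equation is replaced by its fixed value.
Clearance = Toxicity^2 + Marker  [with Toxicity=-2, Marker=-3]  = 1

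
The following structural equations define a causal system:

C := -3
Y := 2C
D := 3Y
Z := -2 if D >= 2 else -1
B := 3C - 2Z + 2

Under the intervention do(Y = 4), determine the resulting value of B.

do(Y=4) replaces the equation Y := 2C with the constant Y = 4.
D = 3Y  [with Y=4]  = 12
Z = -2 if D >= 2 else -1  [with D=12]  = -2
B = 3C - 2Z + 2  [with C=-3, Z=-2]  = -3

-3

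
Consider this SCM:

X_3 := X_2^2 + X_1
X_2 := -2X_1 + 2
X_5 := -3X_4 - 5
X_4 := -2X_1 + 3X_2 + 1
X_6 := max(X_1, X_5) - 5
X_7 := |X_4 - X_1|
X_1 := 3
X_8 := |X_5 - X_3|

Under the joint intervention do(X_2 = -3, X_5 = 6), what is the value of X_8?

6

The joint intervention fixes X_2 = -3, X_5 = 6, removing each variable's own equation.
X_3 = X_2^2 + X_1  [with X_2=-3, X_1=3]  = 12
X_8 = |X_5 - X_3|  [with X_5=6, X_3=12]  = 6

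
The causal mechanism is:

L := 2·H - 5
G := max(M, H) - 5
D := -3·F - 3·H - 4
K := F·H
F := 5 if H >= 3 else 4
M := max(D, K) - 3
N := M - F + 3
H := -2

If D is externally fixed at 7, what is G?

-1

The intervention breaks the incoming arrows to D: D := -3·F - 3·H - 4 no longer applies, and D = 7.
F = 5 if H >= 3 else 4  [with H=-2]  = 4
K = F·H  [with F=4, H=-2]  = -8
M = max(D, K) - 3  [with D=7, K=-8]  = 4
G = max(M, H) - 5  [with M=4, H=-2]  = -1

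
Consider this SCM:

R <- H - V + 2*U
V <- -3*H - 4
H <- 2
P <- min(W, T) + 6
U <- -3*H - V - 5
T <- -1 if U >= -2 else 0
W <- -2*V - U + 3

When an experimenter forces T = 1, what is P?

7

Intervening sets T = 1 and removes its equation (T <- -1 if U >= -2 else 0).
V = -3*H - 4  [with H=2]  = -10
U = -3*H - V - 5  [with H=2, V=-10]  = -1
W = -2*V - U + 3  [with V=-10, U=-1]  = 24
P = min(W, T) + 6  [with W=24, T=1]  = 7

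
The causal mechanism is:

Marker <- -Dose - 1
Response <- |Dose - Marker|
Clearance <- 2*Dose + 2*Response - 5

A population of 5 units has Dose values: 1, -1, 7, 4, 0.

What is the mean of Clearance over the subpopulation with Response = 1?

-4

Observing Response=1 restricts to units where Response's equation naturally yields 1: Dose ∈ {-1, 0}. In that subpopulation Clearance = -5, -3, mean -4.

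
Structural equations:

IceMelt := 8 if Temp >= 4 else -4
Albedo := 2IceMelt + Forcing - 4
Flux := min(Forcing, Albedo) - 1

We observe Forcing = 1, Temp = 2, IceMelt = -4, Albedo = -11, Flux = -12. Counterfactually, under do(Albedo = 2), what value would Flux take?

0

Intervening sets Albedo = 2 and removes its equation (Albedo := 2IceMelt + Forcing - 4).
Flux = min(Forcing, Albedo) - 1  [with Forcing=1, Albedo=2]  = 0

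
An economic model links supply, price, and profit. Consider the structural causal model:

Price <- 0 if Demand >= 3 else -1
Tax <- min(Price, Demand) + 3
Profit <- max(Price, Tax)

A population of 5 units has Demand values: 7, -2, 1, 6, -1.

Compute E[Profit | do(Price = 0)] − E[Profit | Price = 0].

The intervention sets Price=0 in all 5 units regardless of Demand. Recomputing Profit per unit gives 3, 1, 3, 3, 2; average 2.4.
Observing Price=0 restricts to units where Price's equation naturally yields 0: Demand ∈ {7, 6}. In that subpopulation Profit = 3, 3, mean 3.
Difference = 2.4 − 3 = -0.6.

-0.6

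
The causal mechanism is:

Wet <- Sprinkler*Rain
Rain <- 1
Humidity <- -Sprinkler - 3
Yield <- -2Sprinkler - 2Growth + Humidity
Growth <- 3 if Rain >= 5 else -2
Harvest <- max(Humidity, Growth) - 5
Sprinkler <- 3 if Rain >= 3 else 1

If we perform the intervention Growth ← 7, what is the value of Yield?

Under do(Growth=7), the mechanism Growth <- 3 if Rain >= 5 else -2 is discarded; Growth is fixed at 7.
Sprinkler = 3 if Rain >= 3 else 1  [with Rain=1]  = 1
Humidity = -Sprinkler - 3  [with Sprinkler=1]  = -4
Yield = -2Sprinkler - 2Growth + Humidity  [with Sprinkler=1, Growth=7, Humidity=-4]  = -20

-20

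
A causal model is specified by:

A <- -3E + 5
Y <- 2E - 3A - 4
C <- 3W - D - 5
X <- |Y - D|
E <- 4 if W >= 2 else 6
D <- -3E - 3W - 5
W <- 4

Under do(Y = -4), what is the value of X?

Intervening sets Y = -4 and removes its equation (Y <- 2E - 3A - 4).
E = 4 if W >= 2 else 6  [with W=4]  = 4
D = -3E - 3W - 5  [with E=4, W=4]  = -29
X = |Y - D|  [with Y=-4, D=-29]  = 25

25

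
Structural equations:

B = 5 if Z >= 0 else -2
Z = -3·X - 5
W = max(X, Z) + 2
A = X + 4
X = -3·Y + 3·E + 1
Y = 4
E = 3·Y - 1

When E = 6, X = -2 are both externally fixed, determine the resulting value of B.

5

Under do(E = 6, X = -2), each intervened variable's structural equation is replaced by its fixed value.
Z = -3·X - 5  [with X=-2]  = 1
B = 5 if Z >= 0 else -2  [with Z=1]  = 5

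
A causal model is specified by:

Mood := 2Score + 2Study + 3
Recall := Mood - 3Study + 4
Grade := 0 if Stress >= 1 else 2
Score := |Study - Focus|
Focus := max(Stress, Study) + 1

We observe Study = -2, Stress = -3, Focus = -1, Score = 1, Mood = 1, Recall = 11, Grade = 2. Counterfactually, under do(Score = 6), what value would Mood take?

11

Intervening sets Score = 6 and removes its equation (Score := |Study - Focus|).
Mood = 2Score + 2Study + 3  [with Score=6, Study=-2]  = 11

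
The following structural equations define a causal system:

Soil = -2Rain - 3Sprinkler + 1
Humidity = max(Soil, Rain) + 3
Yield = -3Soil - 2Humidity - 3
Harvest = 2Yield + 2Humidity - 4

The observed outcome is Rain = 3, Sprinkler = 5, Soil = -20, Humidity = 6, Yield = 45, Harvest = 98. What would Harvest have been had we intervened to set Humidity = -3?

Under do(Humidity=-3), the mechanism Humidity = max(Soil, Rain) + 3 is discarded; Humidity is fixed at -3.
Soil = -2Rain - 3Sprinkler + 1  [with Rain=3, Sprinkler=5]  = -20
Yield = -3Soil - 2Humidity - 3  [with Soil=-20, Humidity=-3]  = 63
Harvest = 2Yield + 2Humidity - 4  [with Yield=63, Humidity=-3]  = 116

116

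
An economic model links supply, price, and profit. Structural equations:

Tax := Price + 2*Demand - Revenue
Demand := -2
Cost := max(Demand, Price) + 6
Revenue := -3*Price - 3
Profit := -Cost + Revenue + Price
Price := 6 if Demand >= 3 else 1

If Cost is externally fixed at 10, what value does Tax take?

do(Cost=10) replaces the equation Cost := max(Demand, Price) + 6 with the constant Cost = 10.
Tax is not downstream of the intervention, so its value is determined by the original equations.
Price = 6 if Demand >= 3 else 1  [with Demand=-2]  = 1
Revenue = -3*Price - 3  [with Price=1]  = -6
Tax = Price + 2*Demand - Revenue  [with Price=1, Demand=-2, Revenue=-6]  = 3

3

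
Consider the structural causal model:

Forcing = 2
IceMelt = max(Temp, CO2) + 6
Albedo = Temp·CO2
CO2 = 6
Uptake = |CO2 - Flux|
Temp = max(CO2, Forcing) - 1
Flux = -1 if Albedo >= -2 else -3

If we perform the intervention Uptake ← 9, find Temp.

5

Intervening sets Uptake = 9 and removes its equation (Uptake = |CO2 - Flux|).
Temp is not downstream of the intervention, so its value is determined by the original equations.
Temp = max(CO2, Forcing) - 1  [with CO2=6, Forcing=2]  = 5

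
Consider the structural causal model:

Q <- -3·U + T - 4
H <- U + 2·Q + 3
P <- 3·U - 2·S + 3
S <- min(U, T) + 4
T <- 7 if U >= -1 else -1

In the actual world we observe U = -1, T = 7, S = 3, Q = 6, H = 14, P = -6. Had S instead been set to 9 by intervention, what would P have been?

The intervention breaks the incoming arrows to S: S <- min(U, T) + 4 no longer applies, and S = 9.
P = 3·U - 2·S + 3  [with U=-1, S=9]  = -18

-18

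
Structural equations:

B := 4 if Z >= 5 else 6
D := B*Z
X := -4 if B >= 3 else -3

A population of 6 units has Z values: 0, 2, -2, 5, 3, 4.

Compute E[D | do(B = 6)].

The intervention sets B=6 in all 6 units regardless of Z. Recomputing D per unit gives 0, 12, -12, 30, 18, 24; average 12.

12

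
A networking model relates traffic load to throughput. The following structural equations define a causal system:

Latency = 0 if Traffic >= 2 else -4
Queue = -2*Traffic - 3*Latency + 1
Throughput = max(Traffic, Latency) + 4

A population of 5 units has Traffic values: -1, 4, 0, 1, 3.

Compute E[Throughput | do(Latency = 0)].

Every unit gets Latency=0 under the intervention. Throughput values become 4, 8, 4, 5, 7; E[Throughput|do(Latency=0)] = 5.6.

5.6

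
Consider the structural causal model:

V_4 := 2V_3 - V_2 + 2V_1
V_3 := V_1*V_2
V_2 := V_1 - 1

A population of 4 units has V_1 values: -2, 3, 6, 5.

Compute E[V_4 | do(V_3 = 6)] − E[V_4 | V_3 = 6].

Every unit gets V_3=6 under the intervention. V_4 values become 11, 16, 19, 18; E[V_4|do(V_3=6)] = 16.
Conditioning on V_3=6 selects the 2 unit(s) with V_1 ∈ {-2, 3}. Their V_4 values: 11, 16. Mean = 13.5.
Difference = 16 − 13.5 = 2.5.

2.5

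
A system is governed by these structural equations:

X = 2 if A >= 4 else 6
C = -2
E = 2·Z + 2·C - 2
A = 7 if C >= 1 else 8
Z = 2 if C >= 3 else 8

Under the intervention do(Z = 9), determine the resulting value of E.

Intervening sets Z = 9 and removes its equation (Z = 2 if C >= 3 else 8).
E = 2·Z + 2·C - 2  [with Z=9, C=-2]  = 12

12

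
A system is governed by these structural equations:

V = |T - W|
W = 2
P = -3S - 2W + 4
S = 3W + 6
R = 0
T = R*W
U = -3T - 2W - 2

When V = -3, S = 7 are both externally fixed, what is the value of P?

Setting V = -3, S = 7 by intervention discards those variables' equations.
P = -3S - 2W + 4  [with S=7, W=2]  = -21

-21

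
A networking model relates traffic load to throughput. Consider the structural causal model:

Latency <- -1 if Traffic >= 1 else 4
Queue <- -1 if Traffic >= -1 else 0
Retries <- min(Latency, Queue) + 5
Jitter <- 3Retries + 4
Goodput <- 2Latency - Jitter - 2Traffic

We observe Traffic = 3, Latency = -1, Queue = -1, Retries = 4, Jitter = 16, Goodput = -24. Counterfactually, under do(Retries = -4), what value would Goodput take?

0

Under do(Retries=-4), the mechanism Retries <- min(Latency, Queue) + 5 is discarded; Retries is fixed at -4.
Latency = -1 if Traffic >= 1 else 4  [with Traffic=3]  = -1
Jitter = 3Retries + 4  [with Retries=-4]  = -8
Goodput = 2Latency - Jitter - 2Traffic  [with Latency=-1, Jitter=-8, Traffic=3]  = 0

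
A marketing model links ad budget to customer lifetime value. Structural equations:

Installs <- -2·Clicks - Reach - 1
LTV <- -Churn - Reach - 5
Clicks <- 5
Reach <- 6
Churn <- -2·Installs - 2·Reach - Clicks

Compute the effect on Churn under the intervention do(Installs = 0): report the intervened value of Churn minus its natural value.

-34

The intervention breaks the incoming arrows to Installs: Installs <- -2·Clicks - Reach - 1 no longer applies, and Installs = 0.
Churn = -2·Installs - 2·Reach - Clicks  [with Installs=0, Reach=6, Clicks=5]  = -17
Without intervention: Installs = -2·Clicks - Reach - 1  [with Clicks=5, Reach=6]  = -17; Churn = -2·Installs - 2·Reach - Clicks  [with Installs=-17, Reach=6, Clicks=5]  = 17.
Change = -17 − 17 = -34.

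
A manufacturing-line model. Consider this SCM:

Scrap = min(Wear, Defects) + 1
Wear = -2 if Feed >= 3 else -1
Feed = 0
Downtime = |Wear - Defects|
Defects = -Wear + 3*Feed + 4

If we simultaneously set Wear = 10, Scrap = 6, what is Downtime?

Setting Wear = 10, Scrap = 6 by intervention discards those variables' equations.
Defects = -Wear + 3*Feed + 4  [with Wear=10, Feed=0]  = -6
Downtime = |Wear - Defects|  [with Wear=10, Defects=-6]  = 16

16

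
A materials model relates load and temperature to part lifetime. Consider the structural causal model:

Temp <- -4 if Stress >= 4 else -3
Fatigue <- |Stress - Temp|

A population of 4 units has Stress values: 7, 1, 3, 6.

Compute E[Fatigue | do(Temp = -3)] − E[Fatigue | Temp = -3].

2.25

The intervention sets Temp=-3 in all 4 units regardless of Stress. Recomputing Fatigue per unit gives 10, 4, 6, 9; average 7.25.
Observing Temp=-3 restricts to units where Temp's equation naturally yields -3: Stress ∈ {1, 3}. In that subpopulation Fatigue = 4, 6, mean 5.
Difference = 7.25 − 5 = 2.25.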